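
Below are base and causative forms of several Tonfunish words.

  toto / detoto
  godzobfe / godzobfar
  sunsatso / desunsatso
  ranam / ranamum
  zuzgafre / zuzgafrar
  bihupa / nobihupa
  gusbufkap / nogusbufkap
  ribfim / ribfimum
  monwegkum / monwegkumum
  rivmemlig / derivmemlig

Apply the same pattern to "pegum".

pegumum

"pegum" ends in -m. The stems ending in -m (ribfim → ribfimum, monwegkum → monwegkumum, ranam → ranamum) add -um.
The other patterns: stems ending in -e drop the final letter and add -ar; stems ending in -g or -o add the prefix de-; stems ending in -a or -p add the prefix no-.
So pegum → pegumum.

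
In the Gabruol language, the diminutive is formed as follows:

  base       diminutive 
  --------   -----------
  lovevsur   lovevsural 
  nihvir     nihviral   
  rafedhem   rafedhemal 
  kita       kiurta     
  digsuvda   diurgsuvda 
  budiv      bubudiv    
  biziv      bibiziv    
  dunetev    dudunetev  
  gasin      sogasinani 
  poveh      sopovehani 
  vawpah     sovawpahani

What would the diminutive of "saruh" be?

nihvir and budiv both have last vowel 'i' yet inflect differently (nihviral, bubudiv), so the last vowel is not what conditions the rule; the final letter is.
"saruh" ends in -h. The stems ending in -h (poveh → sopovehani, vawpah → sovawpahani) add so- … -ani around the stem.
The other patterns: stems ending in -m or -r add -al; stems ending in -a insert -ur- after the first vowel; stems ending in -v repeat the first consonant+vowel as a prefix.
So saruh → sosaruhani.

sosaruhani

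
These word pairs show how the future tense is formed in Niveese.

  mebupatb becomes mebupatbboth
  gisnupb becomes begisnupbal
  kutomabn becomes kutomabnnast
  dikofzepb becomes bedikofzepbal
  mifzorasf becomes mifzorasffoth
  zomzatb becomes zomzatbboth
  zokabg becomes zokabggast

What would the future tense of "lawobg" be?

zomzatb and gisnupb both end in -b yet inflect differently (zomzatbboth, begisnupbal), so the final letter is not what conditions the rule; the second-to-last letter is.
"lawobg" has second-to-last letter 'b'. The stems whose second-to-last letter is 'b' (kutomabn → kutomabnnast, zokabg → zokabggast) double the final consonant and add -ast.
The other patterns: stems whose second-to-last letter is 's' or 't' double the final consonant and add -oth; stems whose second-to-last letter is 'p' add be- … -al around the stem.
So lawobg → lawobggast.

lawobggast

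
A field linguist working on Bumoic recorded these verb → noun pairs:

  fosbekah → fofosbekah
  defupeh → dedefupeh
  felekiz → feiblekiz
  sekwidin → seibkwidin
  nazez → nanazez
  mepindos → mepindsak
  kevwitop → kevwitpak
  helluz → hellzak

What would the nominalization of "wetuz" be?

wetzak

felekiz and helluz both end in -z yet inflect differently (feiblekiz, hellzak), so the final letter is not what conditions the rule; the last vowel is.
"wetuz" has last vowel 'u'. The one such stem in the data (helluz → hellzak) deletes the last vowel and adds -ak (as do kevwitop, mepindos), so the same rule applies.
So wetuz → wetzak.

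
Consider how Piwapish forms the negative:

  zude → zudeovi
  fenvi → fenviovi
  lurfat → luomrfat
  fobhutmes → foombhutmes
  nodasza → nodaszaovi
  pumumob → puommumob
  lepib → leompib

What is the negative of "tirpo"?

fenvi and lepib both have last vowel 'i' yet inflect differently (fenviovi, leompib), so the last vowel is not what conditions the rule; whether the stem ends in a vowel or a consonant is.
"tirpo" ends in a vowel. The stems ending in a vowel (nodasza → nodaszaovi, fenvi → fenviovi, zude → zudeovi) add -ovi.
The other pattern: stems ending in a consonant insert -om- after the first vowel.
So tirpo → tirpoovi.

tirpoovi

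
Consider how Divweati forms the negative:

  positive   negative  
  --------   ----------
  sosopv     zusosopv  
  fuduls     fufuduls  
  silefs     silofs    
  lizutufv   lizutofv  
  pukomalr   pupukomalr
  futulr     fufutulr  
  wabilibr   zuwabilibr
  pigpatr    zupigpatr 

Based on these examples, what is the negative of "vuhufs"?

silefs and fuduls both end in -s yet inflect differently (silofs, fufuduls), so the final letter is not what conditions the rule; the second-to-last letter is.
"vuhufs" has second-to-last letter 'f'. The stems whose second-to-last letter is 'f' (silefs → silofs, lizutufv → lizutofv) change the last vowel to 'o'.
The other patterns: stems whose second-to-last letter is 'l' repeat the first consonant+vowel as a prefix; stems whose second-to-last letter is 'b', 'p' or 't' add the prefix zu-.
So vuhufs → vuhofs.

vuhofs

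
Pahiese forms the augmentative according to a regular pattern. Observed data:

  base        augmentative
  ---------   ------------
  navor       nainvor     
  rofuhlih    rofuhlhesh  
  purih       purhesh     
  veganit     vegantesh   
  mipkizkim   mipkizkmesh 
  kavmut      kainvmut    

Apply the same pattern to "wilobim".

wilobmesh

veganit and kavmut both end in -t yet inflect differently (vegantesh, kainvmut), so the final letter is not what conditions the rule; the last vowel is.
"wilobim" has last vowel 'i'. The stems whose last vowel is 'i' (purih → purhesh, rofuhlih → rofuhlhesh, veganit → vegantesh) delete the last vowel and add -esh.
The other pattern: stems whose last vowel is 'o' or 'u' insert -in- after the first vowel.
So wilobim → wilobmesh.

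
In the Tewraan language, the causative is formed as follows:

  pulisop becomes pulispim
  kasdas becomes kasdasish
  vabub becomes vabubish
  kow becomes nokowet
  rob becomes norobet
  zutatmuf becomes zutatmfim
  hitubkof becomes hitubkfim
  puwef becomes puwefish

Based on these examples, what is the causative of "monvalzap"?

"monvalzap" has 3 vowels. The stems with 3 vowels (pulisop → pulispim, zutatmuf → zutatmfim, hitubkof → hitubkfim) delete the last vowel and add -im.
So monvalzap → monvalzpim.

monvalzpim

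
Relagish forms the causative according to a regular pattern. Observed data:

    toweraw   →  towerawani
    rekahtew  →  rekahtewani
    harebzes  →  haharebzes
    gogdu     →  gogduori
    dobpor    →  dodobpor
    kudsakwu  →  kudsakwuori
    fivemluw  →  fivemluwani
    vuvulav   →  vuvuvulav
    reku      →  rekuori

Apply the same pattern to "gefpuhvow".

gogdu and fivemluw both have last vowel 'u' yet inflect differently (gogduori, fivemluwani), so the last vowel is not what conditions the rule; the final letter is.
"gefpuhvow" ends in -w. The stems ending in -w (fivemluw → fivemluwani, toweraw → towerawani, rekahtew → rekahtewani) add -ani.
So gefpuhvow → gefpuhvowani.

gefpuhvowani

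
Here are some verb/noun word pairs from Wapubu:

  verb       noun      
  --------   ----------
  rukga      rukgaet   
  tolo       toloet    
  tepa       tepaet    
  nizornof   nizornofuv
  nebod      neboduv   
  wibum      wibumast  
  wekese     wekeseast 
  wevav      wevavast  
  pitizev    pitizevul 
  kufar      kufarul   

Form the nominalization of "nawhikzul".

wevav and pitizev both end in -v yet inflect differently (wevavast, pitizevul), so the final letter is not what conditions the rule; the first letter is.
"nawhikzul" begins with n-. The stems beginning with n- (nizornof → nizornofuv, nebod → neboduv) add -uv.
So nawhikzul → nawhikzuluv.

nawhikzuluv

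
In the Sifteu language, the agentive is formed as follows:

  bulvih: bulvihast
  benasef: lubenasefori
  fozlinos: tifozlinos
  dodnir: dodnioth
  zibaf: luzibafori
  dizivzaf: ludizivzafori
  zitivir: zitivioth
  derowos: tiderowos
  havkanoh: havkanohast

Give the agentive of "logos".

bulvih and zitivir both have last vowel 'i' yet inflect differently (bulvihast, zitivioth), so the last vowel is not what conditions the rule; the final letter is.
"logos" ends in -s. The stems ending in -s (derowos → tiderowos, fozlinos → tifozlinos) add the prefix ti-.
So logos → tilogos.

tilogos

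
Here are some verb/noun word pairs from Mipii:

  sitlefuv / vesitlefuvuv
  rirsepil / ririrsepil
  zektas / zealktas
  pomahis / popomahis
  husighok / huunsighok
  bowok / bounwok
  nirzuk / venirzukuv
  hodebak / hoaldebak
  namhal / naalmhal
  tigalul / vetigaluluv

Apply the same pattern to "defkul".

"defkul" has last vowel 'u'. The stems whose last vowel is 'u' (tigalul → vetigaluluv, sitlefuv → vesitlefuvuv, nirzuk → venirzukuv) add ve- … -uv around the stem.
The other patterns: stems whose last vowel is 'i' repeat the first consonant+vowel as a prefix; stems whose last vowel is 'a' insert -al- after the first vowel; stems whose last vowel is 'o' insert -un- after the first vowel.
So defkul → vedefkuluv.

vedefkuluv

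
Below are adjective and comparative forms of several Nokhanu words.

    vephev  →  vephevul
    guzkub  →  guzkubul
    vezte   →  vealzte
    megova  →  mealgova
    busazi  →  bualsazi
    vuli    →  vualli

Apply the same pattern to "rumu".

vephev and vezte both have last vowel 'e' yet inflect differently (vephevul, vealzte), so the last vowel is not what conditions the rule; whether the stem ends in a vowel or a consonant is.
"rumu" ends in a vowel. The stems ending in a vowel (vezte → vealzte, megova → mealgova, busazi → bualsazi) insert -al- after the first vowel.
The other pattern: stems ending in a consonant add -ul.
So rumu → rualmu.

rualmu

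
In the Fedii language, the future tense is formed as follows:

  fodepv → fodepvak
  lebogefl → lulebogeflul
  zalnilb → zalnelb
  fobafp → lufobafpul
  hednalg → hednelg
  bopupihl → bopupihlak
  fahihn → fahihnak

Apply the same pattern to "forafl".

"forafl" has second-to-last letter 'f'. The stems whose second-to-last letter is 'f' (lebogefl → lulebogeflul, fobafp → lufobafpul) add lu- … -ul around the stem.
So forafl → luforaflul.

luforaflul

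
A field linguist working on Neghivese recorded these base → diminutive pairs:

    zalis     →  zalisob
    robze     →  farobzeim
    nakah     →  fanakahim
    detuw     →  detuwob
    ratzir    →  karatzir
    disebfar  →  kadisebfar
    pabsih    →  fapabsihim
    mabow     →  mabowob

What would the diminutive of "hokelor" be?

kahokelor

zalis and pabsih both have last vowel 'i' yet inflect differently (zalisob, fapabsihim), so the last vowel is not what conditions the rule; the final letter is.
"hokelor" ends in -r. The stems ending in -r (disebfar → kadisebfar, ratzir → karatzir) add the prefix ka-.
The other patterns: stems ending in -s or -w add -ob; stems ending in -e or -h add fa- … -im around the stem.
So hokelor → kahokelor.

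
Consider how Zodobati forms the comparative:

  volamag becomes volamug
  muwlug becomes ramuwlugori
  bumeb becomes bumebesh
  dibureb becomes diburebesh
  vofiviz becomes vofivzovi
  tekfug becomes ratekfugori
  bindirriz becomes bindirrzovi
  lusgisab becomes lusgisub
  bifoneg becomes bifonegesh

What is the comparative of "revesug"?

rarevesugori

"revesug" has last vowel 'u'. The stems whose last vowel is 'u' (muwlug → ramuwlugori, tekfug → ratekfugori) add ra- … -ori around the stem.
So revesug → rarevesugori.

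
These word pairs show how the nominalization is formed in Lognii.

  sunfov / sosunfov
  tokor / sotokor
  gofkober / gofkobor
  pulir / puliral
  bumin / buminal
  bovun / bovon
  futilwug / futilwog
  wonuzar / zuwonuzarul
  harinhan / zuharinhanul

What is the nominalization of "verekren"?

verekron

harinhan and bovun both end in -n yet inflect differently (zuharinhanul, bovon), so the final letter is not what conditions the rule; the last vowel is.
"verekren" has last vowel 'e'. The one such stem in the data (gofkober → gofkobor) changes the last vowel to 'o' (as do futilwug, bovun), so the same rule applies.
So verekren → verekron.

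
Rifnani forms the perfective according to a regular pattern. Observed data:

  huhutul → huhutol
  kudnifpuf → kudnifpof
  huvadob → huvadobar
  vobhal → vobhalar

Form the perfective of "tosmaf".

tosmafar

"tosmaf" has last vowel 'a'. The one such stem in the data (vobhal → vobhalar) adds -ar, so the same rule applies.
The other pattern: stems whose last vowel is 'u' change the last vowel to 'o'.
So tosmaf → tosmafar.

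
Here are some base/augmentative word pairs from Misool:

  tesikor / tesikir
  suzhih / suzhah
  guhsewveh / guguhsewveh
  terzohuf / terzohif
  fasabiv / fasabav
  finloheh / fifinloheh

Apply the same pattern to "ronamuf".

ronamif

suzhih and finloheh both end in -h yet inflect differently (suzhah, fifinloheh), so the final letter is not what conditions the rule; the last vowel is.
"ronamuf" has last vowel 'u'. The one such stem in the data (terzohuf → terzohif) changes the last vowel to 'i' (as does tesikor), so the same rule applies.
The other patterns: stems whose last vowel is 'i' change the last vowel to 'a'; stems whose last vowel is 'e' repeat the first consonant+vowel as a prefix.
So ronamuf → ronamif.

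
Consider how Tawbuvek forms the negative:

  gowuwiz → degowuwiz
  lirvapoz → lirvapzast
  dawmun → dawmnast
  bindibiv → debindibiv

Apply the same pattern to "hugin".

dehugin

gowuwiz and lirvapoz both end in -z yet inflect differently (degowuwiz, lirvapzast), so the final letter is not what conditions the rule; the last vowel is.
"hugin" has last vowel 'i'. The stems whose last vowel is 'i' (gowuwiz → degowuwiz, bindibiv → debindibiv) add the prefix de-.
So hugin → dehugin.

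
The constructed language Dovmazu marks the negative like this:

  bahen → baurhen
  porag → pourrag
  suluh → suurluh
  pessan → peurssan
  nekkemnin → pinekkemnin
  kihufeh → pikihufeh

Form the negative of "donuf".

dournuf

nekkemnin and pessan both end in -n yet inflect differently (pinekkemnin, peurssan), so the final letter is not what conditions the rule; the number of vowels is.
"donuf" has 2 vowels. The stems with 2 vowels (porag → pourrag, pessan → peurssan, bahen → baurhen) insert -ur- after the first vowel.
So donuf → dournuf.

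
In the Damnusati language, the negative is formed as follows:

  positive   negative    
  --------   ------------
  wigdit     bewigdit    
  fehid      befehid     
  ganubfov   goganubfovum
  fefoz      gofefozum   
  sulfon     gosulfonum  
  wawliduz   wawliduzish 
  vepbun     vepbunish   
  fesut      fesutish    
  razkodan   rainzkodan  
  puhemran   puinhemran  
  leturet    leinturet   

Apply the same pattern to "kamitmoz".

"kamitmoz" has last vowel 'o'. The stems whose last vowel is 'o' (ganubfov → goganubfovum, fefoz → gofefozum, sulfon → gosulfonum) add go- … -um around the stem.
So kamitmoz → gokamitmozum.

gokamitmozum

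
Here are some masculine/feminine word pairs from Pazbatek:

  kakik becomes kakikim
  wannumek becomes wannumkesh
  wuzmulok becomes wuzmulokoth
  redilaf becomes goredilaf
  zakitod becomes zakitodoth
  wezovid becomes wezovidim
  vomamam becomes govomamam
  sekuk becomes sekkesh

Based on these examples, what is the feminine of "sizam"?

zakitod and wezovid both end in -d yet inflect differently (zakitodoth, wezovidim), so the final letter is not what conditions the rule; the last vowel is.
"sizam" has last vowel 'a'. The stems whose last vowel is 'a' (redilaf → goredilaf, vomamam → govomamam) add the prefix go-.
So sizam → gosizam.

gosizam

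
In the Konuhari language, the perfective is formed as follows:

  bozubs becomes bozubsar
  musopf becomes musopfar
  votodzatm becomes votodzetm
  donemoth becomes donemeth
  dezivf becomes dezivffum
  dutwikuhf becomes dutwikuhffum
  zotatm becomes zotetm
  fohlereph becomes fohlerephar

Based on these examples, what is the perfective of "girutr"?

fohlereph and donemoth both end in -h yet inflect differently (fohlerephar, donemeth), so the final letter is not what conditions the rule; the second-to-last letter is.
"girutr" has second-to-last letter 't'. The stems whose second-to-last letter is 't' (votodzatm → votodzetm, zotatm → zotetm, donemoth → donemeth) change the last vowel to 'e'.
The other patterns: stems whose second-to-last letter is 'b' or 'p' add -ar; stems whose second-to-last letter is 'h' or 'v' double the final consonant and add -um.
So girutr → giretr.

giretr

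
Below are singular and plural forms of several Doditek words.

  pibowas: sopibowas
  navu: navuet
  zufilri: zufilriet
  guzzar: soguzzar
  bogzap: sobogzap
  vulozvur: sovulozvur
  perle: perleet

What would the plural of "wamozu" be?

navu and vulozvur both have last vowel 'u' yet inflect differently (navuet, sovulozvur), so the last vowel is not what conditions the rule; whether the stem ends in a vowel or a consonant is.
"wamozu" ends in a vowel. The stems ending in a vowel (perle → perleet, navu → navuet, zufilri → zufilriet) add -et.
So wamozu → wamozuet.

wamozuet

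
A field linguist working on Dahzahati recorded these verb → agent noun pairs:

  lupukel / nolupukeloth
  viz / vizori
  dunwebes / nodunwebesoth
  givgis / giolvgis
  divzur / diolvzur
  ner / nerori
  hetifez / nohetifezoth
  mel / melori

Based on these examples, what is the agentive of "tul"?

tulori

"tul" has 1 vowel. The stems with 1 vowel (ner → nerori, mel → melori, viz → vizori) add -ori.
The other patterns: stems with 2 vowels insert -ol- after the first vowel; stems with 3 vowels add no- … -oth around the stem.
So tul → tulori.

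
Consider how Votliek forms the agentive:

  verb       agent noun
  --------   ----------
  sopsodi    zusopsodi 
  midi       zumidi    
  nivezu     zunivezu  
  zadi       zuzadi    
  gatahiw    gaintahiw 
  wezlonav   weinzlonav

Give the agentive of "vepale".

zuvepale

sopsodi and gatahiw both have last vowel 'i' yet inflect differently (zusopsodi, gaintahiw), so the last vowel is not what conditions the rule; whether the stem ends in a vowel or a consonant is.
"vepale" ends in a vowel. The stems ending in a vowel (nivezu → zunivezu, sopsodi → zusopsodi, midi → zumidi) add the prefix zu-.
So vepale → zuvepale.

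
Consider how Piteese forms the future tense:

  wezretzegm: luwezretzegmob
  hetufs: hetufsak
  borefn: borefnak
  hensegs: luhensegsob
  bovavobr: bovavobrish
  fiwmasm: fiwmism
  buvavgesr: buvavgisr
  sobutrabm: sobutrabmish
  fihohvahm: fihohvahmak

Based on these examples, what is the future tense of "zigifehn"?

fiwmasm and sobutrabm both end in -m yet inflect differently (fiwmism, sobutrabmish), so the final letter is not what conditions the rule; the second-to-last letter is.
"zigifehn" has second-to-last letter 'h'. The one such stem in the data (fihohvahm → fihohvahmak) adds -ak, so the same rule applies.
So zigifehn → zigifehnak.

zigifehnak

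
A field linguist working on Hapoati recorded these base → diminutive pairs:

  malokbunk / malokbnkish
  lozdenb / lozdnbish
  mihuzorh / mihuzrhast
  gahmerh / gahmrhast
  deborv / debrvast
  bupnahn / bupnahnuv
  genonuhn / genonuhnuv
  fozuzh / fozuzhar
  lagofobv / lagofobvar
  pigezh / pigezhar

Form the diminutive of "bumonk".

bumnkish

mihuzorh and fozuzh both end in -h yet inflect differently (mihuzrhast, fozuzhar), so the final letter is not what conditions the rule; the second-to-last letter is.
"bumonk" has second-to-last letter 'n'. The stems whose second-to-last letter is 'n' (malokbunk → malokbnkish, lozdenb → lozdnbish) delete the last vowel and add -ish.
The other patterns: stems whose second-to-last letter is 'r' delete the last vowel and add -ast; stems whose second-to-last letter is 'h' add -uv; stems whose second-to-last letter is 'b' or 'z' add -ar.
So bumonk → bumnkish.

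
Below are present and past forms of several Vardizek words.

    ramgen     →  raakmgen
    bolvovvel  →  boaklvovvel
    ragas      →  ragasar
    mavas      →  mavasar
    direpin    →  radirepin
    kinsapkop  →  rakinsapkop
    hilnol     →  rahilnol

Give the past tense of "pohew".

poakhew

ramgen and direpin both end in -n yet inflect differently (raakmgen, radirepin), so the final letter is not what conditions the rule; the last vowel is.
"pohew" has last vowel 'e'. The stems whose last vowel is 'e' (ramgen → raakmgen, bolvovvel → boaklvovvel) insert -ak- after the first vowel.
The other patterns: stems whose last vowel is 'a' add -ar; stems whose last vowel is 'i' or 'o' add the prefix ra-.
So pohew → poakhew.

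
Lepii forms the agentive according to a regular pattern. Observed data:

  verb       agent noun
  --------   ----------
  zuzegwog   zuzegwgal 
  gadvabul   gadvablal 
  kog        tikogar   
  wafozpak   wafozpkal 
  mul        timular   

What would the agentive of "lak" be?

tilakar

mul and gadvabul both end in -l yet inflect differently (timular, gadvablal), so the final letter is not what conditions the rule; the number of vowels is.
"lak" has 1 vowel. The stems with 1 vowel (mul → timular, kog → tikogar) add ti- … -ar around the stem.
The other pattern: stems with 3 vowels delete the last vowel and add -al.
So lak → tilakar.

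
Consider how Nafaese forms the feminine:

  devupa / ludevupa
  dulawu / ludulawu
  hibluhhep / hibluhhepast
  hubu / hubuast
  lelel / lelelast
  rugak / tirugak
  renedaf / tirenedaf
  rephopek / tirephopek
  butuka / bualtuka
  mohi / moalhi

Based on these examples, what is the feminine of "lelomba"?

dulawu and hubu both end in -u yet inflect differently (ludulawu, hubuast), so the final letter is not what conditions the rule; the first letter is.
"lelomba" begins with l-. The one such stem in the data (lelel → lelelast) adds -ast, so the same rule applies.
So lelomba → lelombaast.

lelombaast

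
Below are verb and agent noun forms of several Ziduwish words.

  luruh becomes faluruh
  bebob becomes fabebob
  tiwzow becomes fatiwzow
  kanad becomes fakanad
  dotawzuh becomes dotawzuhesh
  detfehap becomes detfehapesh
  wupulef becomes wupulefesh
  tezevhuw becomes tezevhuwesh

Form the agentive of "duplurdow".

"duplurdow" has 3 vowels. The stems with 3 vowels (dotawzuh → dotawzuhesh, detfehap → detfehapesh, wupulef → wupulefesh) add -esh.
So duplurdow → duplurdowesh.

duplurdowesh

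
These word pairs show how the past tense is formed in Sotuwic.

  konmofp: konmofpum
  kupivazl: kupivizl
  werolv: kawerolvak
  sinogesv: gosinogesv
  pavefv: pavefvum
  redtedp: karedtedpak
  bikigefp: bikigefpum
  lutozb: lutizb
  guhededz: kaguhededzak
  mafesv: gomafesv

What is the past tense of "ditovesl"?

goditovesl

pavefv and werolv both end in -v yet inflect differently (pavefvum, kawerolvak), so the final letter is not what conditions the rule; the second-to-last letter is.
"ditovesl" has second-to-last letter 's'. The stems whose second-to-last letter is 's' (mafesv → gomafesv, sinogesv → gosinogesv) add the prefix go-.
So ditovesl → goditovesl.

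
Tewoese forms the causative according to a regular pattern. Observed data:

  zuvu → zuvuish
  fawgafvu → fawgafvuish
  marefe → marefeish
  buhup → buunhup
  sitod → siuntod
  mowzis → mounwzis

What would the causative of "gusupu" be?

gusupuish

"gusupu" ends in a vowel. The stems ending in a vowel (zuvu → zuvuish, fawgafvu → fawgafvuish, marefe → marefeish) add -ish.
The other pattern: stems ending in a consonant insert -un- after the first vowel.
So gusupu → gusupuish.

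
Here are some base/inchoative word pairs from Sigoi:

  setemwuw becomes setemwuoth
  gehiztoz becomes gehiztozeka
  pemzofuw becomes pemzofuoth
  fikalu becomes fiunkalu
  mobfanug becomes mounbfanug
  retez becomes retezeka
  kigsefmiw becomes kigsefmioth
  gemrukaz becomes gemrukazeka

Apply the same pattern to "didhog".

diundhog

pemzofuw and mobfanug both have last vowel 'u' yet inflect differently (pemzofuoth, mounbfanug), so the last vowel is not what conditions the rule; the final letter is.
"didhog" ends in -g. The one such stem in the data (mobfanug → mounbfanug) inserts -un- after the first vowel (as does fikalu), so the same rule applies.
So didhog → diundhog.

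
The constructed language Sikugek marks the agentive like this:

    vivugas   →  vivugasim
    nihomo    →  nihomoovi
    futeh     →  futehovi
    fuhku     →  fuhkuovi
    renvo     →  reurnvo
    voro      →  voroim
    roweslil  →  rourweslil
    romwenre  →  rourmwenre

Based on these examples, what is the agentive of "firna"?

"firna" begins with f-. The stems beginning with f- (fuhku → fuhkuovi, futeh → futehovi) add -ovi.
So firna → firnaovi.

firnaovi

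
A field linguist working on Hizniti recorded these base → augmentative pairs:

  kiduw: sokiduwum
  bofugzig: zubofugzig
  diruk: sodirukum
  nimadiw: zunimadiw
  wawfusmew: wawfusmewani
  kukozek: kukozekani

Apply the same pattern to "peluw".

"peluw" has last vowel 'u'. The stems whose last vowel is 'u' (kiduw → sokiduwum, diruk → sodirukum) add so- … -um around the stem.
The other patterns: stems whose last vowel is 'e' add -ani; stems whose last vowel is 'i' add the prefix zu-.
So peluw → sopeluwum.

sopeluwum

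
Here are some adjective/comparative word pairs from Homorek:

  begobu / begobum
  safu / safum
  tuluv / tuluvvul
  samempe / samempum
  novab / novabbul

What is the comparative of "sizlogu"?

sizlogum

"sizlogu" ends in a vowel. The stems ending in a vowel (samempe → samempum, safu → safum, begobu → begobum) drop the final letter and add -um.
The other pattern: stems ending in a consonant double the final consonant and add -ul.
So sizlogu → sizlogum.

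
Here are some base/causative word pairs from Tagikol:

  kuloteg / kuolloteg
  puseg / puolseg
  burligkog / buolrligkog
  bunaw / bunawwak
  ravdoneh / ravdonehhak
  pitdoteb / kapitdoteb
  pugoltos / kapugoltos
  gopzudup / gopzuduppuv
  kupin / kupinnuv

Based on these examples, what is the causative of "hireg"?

hiolreg

kuloteg and ravdoneh both have last vowel 'e' yet inflect differently (kuolloteg, ravdonehhak), so the last vowel is not what conditions the rule; the final letter is.
"hireg" ends in -g. The stems ending in -g (kuloteg → kuolloteg, puseg → puolseg, burligkog → buolrligkog) insert -ol- after the first vowel.
So hireg → hiolreg.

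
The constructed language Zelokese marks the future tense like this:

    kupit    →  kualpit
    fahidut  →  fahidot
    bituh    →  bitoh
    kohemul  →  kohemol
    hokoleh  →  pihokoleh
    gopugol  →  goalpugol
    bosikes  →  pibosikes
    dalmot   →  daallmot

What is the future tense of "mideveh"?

"mideveh" has last vowel 'e'. The stems whose last vowel is 'e' (hokoleh → pihokoleh, bosikes → pibosikes) add the prefix pi-.
The other patterns: stems whose last vowel is 'i' or 'o' insert -al- after the first vowel; stems whose last vowel is 'u' change the last vowel to 'o'.
So mideveh → pimideveh.

pimideveh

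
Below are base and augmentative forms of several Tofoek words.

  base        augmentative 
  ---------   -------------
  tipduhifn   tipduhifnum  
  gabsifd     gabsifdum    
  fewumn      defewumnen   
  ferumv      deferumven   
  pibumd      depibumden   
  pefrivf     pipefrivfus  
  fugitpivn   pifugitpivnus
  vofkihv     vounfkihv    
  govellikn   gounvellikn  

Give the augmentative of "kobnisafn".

tipduhifn and fewumn both end in -n yet inflect differently (tipduhifnum, defewumnen), so the final letter is not what conditions the rule; the second-to-last letter is.
"kobnisafn" has second-to-last letter 'f'. The stems whose second-to-last letter is 'f' (tipduhifn → tipduhifnum, gabsifd → gabsifdum) add -um.
So kobnisafn → kobnisafnum.

kobnisafnum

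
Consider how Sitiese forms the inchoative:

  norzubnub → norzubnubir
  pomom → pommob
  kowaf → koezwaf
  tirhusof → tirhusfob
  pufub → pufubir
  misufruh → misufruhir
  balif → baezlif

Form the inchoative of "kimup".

"kimup" has last vowel 'u'. The stems whose last vowel is 'u' (norzubnub → norzubnubir, misufruh → misufruhir, pufub → pufubir) add -ir.
The other patterns: stems whose last vowel is 'o' delete the last vowel and add -ob; stems whose last vowel is 'a' or 'i' insert -ez- after the first vowel.
So kimup → kimupir.

kimupir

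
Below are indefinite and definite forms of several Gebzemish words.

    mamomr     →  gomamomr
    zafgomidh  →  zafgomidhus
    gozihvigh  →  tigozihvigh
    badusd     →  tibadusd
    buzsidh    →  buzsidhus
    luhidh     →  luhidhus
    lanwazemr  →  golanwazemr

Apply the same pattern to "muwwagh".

luhidh and gozihvigh both end in -h yet inflect differently (luhidhus, tigozihvigh), so the final letter is not what conditions the rule; the second-to-last letter is.
"muwwagh" has second-to-last letter 'g'. The one such stem in the data (gozihvigh → tigozihvigh) adds the prefix ti-, so the same rule applies.
The other patterns: stems whose second-to-last letter is 'm' add the prefix go-; stems whose second-to-last letter is 'd' add -us.
So muwwagh → timuwwagh.

timuwwagh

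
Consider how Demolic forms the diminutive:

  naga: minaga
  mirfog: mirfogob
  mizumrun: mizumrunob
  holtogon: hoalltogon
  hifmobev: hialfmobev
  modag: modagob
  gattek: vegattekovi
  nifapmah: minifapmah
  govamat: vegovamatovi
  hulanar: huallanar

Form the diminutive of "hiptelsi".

hialptelsi

holtogon and mizumrun both end in -n yet inflect differently (hoalltogon, mizumrunob), so the final letter is not what conditions the rule; the first letter is.
"hiptelsi" begins with h-. The stems beginning with h- (holtogon → hoalltogon, hifmobev → hialfmobev, hulanar → huallanar) insert -al- after the first vowel.
The other patterns: stems beginning with g- add ve- … -ovi around the stem; stems beginning with m- add -ob; stems beginning with n- add the prefix mi-.
So hiptelsi → hialptelsi.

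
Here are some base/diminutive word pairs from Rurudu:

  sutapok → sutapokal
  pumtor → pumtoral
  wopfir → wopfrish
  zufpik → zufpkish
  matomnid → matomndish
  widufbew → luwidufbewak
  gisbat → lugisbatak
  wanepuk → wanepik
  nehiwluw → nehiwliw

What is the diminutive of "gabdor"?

gabdoral

"gabdor" has last vowel 'o'. The stems whose last vowel is 'o' (sutapok → sutapokal, pumtor → pumtoral) add -al.
So gabdor → gabdoral.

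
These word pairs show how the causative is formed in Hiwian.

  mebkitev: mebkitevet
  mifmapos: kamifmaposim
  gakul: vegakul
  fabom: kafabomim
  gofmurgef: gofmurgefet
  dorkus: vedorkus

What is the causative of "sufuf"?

"sufuf" has last vowel 'u'. The stems whose last vowel is 'u' (dorkus → vedorkus, gakul → vegakul) add the prefix ve-.
The other patterns: stems whose last vowel is 'o' add ka- … -im around the stem; stems whose last vowel is 'e' add -et.
So sufuf → vesufuf.

vesufuf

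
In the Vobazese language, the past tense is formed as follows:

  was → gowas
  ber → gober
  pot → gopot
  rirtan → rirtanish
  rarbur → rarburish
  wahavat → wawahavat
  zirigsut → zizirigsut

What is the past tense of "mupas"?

"mupas" has 2 vowels. The stems with 2 vowels (rirtan → rirtanish, rarbur → rarburish) add -ish.
The other patterns: stems with 1 vowel add the prefix go-; stems with 3 vowels repeat the first consonant+vowel as a prefix.
So mupas → mupasish.

mupasish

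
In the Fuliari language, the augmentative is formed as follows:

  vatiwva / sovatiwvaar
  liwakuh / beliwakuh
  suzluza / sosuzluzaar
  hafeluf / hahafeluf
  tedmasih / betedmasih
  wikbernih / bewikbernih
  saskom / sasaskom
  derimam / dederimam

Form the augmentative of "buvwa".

sobuvwaar

vatiwva and derimam both have last vowel 'a' yet inflect differently (sovatiwvaar, dederimam), so the last vowel is not what conditions the rule; the final letter is.
"buvwa" ends in -a. The stems ending in -a (vatiwva → sovatiwvaar, suzluza → sosuzluzaar) add so- … -ar around the stem.
So buvwa → sobuvwaar.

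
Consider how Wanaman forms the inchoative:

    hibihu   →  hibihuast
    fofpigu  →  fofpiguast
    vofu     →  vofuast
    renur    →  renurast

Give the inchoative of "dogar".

dogarast

Every pair shown (hibihu → hibihuast, fofpigu → fofpiguast, vofu → vofuast, …) follows the same rule: add -ast.
So dogar → dogarast.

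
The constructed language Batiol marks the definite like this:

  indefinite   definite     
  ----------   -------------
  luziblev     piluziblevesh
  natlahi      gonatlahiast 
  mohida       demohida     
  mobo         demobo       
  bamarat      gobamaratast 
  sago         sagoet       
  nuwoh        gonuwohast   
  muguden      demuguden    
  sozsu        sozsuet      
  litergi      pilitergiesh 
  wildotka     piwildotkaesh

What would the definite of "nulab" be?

gonulabast

mobo and sago both end in -o yet inflect differently (demobo, sagoet), so the final letter is not what conditions the rule; the first letter is.
"nulab" begins with n-. The stems beginning with n- (natlahi → gonatlahiast, nuwoh → gonuwohast) add go- … -ast around the stem.
So nulab → gonulabast.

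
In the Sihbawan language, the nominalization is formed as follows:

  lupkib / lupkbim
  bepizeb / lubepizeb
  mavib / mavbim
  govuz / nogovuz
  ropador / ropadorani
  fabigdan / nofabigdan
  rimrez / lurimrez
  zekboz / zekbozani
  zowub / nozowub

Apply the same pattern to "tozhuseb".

lutozhuseb

lupkib and bepizeb both end in -b yet inflect differently (lupkbim, lubepizeb), so the final letter is not what conditions the rule; the last vowel is.
"tozhuseb" has last vowel 'e'. The stems whose last vowel is 'e' (rimrez → lurimrez, bepizeb → lubepizeb) add the prefix lu-.
So tozhuseb → lutozhuseb.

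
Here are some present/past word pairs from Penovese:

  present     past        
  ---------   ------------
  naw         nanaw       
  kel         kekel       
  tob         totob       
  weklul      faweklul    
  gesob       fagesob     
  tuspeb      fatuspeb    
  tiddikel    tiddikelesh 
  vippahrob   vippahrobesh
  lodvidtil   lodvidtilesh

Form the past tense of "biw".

kel and weklul both end in -l yet inflect differently (kekel, faweklul), so the final letter is not what conditions the rule; the number of vowels is.
"biw" has 1 vowel. The stems with 1 vowel (naw → nanaw, kel → kekel, tob → totob) repeat the first consonant+vowel as a prefix.
The other patterns: stems with 2 vowels add the prefix fa-; stems with 3 vowels add -esh.
So biw → bibiw.

bibiw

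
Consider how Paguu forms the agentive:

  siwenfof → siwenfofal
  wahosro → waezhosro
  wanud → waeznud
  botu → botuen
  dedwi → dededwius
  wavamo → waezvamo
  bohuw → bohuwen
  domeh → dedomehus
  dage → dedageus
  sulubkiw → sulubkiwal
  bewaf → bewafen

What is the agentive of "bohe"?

boheen

bewaf and siwenfof both end in -f yet inflect differently (bewafen, siwenfofal), so the final letter is not what conditions the rule; the first letter is.
"bohe" begins with b-. The stems beginning with b- (bohuw → bohuwen, botu → botuen, bewaf → bewafen) add -en.
The other patterns: stems beginning with w- insert -ez- after the first vowel; stems beginning with d- add de- … -us around the stem; stems beginning with s- add -al.
So bohe → boheen.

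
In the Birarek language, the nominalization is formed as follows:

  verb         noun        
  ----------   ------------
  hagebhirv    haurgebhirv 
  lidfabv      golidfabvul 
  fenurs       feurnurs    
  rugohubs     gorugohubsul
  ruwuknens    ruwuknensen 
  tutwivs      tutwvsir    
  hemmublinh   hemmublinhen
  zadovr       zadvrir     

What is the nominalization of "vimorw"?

viurmorw

tutwivs and rugohubs both end in -s yet inflect differently (tutwvsir, gorugohubsul), so the final letter is not what conditions the rule; the second-to-last letter is.
"vimorw" has second-to-last letter 'r'. The stems whose second-to-last letter is 'r' (hagebhirv → haurgebhirv, fenurs → feurnurs) insert -ur- after the first vowel.
So vimorw → viurmorw.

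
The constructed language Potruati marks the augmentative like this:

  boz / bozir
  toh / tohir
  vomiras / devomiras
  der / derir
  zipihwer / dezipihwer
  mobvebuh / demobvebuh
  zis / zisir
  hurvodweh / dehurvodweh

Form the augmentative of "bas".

basir

toh and mobvebuh both end in -h yet inflect differently (tohir, demobvebuh), so the final letter is not what conditions the rule; the number of vowels is.
"bas" has 1 vowel. The stems with 1 vowel (boz → bozir, der → derir, toh → tohir) add -ir.
The other pattern: stems with 3 vowels add the prefix de-.
So bas → basir.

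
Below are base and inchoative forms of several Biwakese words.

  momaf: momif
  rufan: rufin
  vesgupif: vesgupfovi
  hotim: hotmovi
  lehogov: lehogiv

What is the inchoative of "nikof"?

"nikof" has last vowel 'o'. The one such stem in the data (lehogov → lehogiv) changes the last vowel to 'i' (as do momaf, rufan), so the same rule applies.
The other pattern: stems whose last vowel is 'i' delete the last vowel and add -ovi.
So nikof → nikif.

nikif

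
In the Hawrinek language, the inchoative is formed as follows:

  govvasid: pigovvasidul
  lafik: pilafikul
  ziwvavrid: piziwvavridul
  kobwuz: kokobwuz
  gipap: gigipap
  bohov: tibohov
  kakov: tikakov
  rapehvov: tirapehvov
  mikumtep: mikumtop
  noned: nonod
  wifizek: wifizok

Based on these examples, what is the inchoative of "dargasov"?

tidargasov

gipap and mikumtep both end in -p yet inflect differently (gigipap, mikumtop), so the final letter is not what conditions the rule; the last vowel is.
"dargasov" has last vowel 'o'. The stems whose last vowel is 'o' (bohov → tibohov, kakov → tikakov, rapehvov → tirapehvov) add the prefix ti-.
So dargasov → tidargasov.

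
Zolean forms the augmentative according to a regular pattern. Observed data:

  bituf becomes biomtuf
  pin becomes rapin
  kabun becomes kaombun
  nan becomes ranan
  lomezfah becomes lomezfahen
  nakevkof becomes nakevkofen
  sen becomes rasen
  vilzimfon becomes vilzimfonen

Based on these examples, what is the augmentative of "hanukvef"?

hanukvefen

nan and kabun both end in -n yet inflect differently (ranan, kaombun), so the final letter is not what conditions the rule; the number of vowels is.
"hanukvef" has 3 vowels. The stems with 3 vowels (vilzimfon → vilzimfonen, lomezfah → lomezfahen, nakevkof → nakevkofen) add -en.
So hanukvef → hanukvefen.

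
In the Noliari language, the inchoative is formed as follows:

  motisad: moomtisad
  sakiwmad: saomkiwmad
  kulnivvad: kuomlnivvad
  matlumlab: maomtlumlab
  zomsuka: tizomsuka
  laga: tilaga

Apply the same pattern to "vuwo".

motisad and zomsuka both have last vowel 'a' yet inflect differently (moomtisad, tizomsuka), so the last vowel is not what conditions the rule; whether the stem ends in a vowel or a consonant is.
"vuwo" ends in a vowel. The stems ending in a vowel (zomsuka → tizomsuka, laga → tilaga) add the prefix ti-.
The other pattern: stems ending in a consonant insert -om- after the first vowel.
So vuwo → tivuwo.

tivuwo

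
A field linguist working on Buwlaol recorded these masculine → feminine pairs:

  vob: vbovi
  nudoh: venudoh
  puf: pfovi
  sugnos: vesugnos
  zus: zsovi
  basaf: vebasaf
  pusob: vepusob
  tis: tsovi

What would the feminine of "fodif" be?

sugnos and zus both end in -s yet inflect differently (vesugnos, zsovi), so the final letter is not what conditions the rule; the number of vowels is.
"fodif" has 2 vowels. The stems with 2 vowels (basaf → vebasaf, nudoh → venudoh, sugnos → vesugnos) add the prefix ve-.
The other pattern: stems with 1 vowel delete the last vowel and add -ovi.
So fodif → vefodif.

vefodif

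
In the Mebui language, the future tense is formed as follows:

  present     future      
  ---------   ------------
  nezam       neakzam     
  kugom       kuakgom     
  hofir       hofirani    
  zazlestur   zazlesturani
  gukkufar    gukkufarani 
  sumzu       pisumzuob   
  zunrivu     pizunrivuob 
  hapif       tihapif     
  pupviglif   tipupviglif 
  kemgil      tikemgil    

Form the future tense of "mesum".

nezam and gukkufar both have last vowel 'a' yet inflect differently (neakzam, gukkufarani), so the last vowel is not what conditions the rule; the final letter is.
"mesum" ends in -m. The stems ending in -m (nezam → neakzam, kugom → kuakgom) insert -ak- after the first vowel.
The other patterns: stems ending in -r add -ani; stems ending in -u add pi- … -ob around the stem; stems ending in -f or -l add the prefix ti-.
So mesum → meaksum.

meaksum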